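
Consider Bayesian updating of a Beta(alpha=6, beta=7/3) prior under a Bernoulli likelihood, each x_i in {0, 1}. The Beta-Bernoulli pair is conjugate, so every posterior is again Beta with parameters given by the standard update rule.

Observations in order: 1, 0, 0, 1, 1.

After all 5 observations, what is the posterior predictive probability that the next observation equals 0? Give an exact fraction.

obs 1: x=1 → posterior Beta(7, 7/3)
obs 2: x=0 → posterior Beta(7, 10/3)
obs 3: x=0 → posterior Beta(7, 13/3)
obs 4: x=1 → posterior Beta(8, 13/3)
obs 5: x=1 → posterior Beta(9, 13/3)

13/40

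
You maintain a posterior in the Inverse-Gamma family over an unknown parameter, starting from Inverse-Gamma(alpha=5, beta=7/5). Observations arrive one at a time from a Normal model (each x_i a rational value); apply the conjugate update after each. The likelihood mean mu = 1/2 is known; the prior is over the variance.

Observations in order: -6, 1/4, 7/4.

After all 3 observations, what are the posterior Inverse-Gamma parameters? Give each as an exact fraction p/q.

obs 1: x=-6 → posterior Inverse-Gamma(11/2, 901/40)
obs 2: x=1/4 → posterior Inverse-Gamma(6, 3609/160)
obs 3: x=7/4 → posterior Inverse-Gamma(13/2, 1867/80)

alpha=13/2, beta=1867/80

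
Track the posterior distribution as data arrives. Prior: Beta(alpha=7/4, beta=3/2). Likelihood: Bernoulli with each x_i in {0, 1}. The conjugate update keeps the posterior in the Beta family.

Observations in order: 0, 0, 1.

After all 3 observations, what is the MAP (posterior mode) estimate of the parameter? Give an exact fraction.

obs 1: x=0 → posterior Beta(7/4, 5/2)
obs 2: x=0 → posterior Beta(7/4, 7/2)
obs 3: x=1 → posterior Beta(11/4, 7/2)

7/17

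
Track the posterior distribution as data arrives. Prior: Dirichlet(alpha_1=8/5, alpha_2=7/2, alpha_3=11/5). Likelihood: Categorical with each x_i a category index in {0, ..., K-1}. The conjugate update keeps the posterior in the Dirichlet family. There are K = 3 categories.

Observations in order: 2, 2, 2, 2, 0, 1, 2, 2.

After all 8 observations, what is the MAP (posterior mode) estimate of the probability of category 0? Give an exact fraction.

16/123

obs 1: x=2 → posterior Dirichlet(8/5, 7/2, 16/5)
obs 2: x=2 → posterior Dirichlet(8/5, 7/2, 21/5)
obs 3: x=2 → posterior Dirichlet(8/5, 7/2, 26/5)
obs 4: x=2 → posterior Dirichlet(8/5, 7/2, 31/5)
obs 5: x=0 → posterior Dirichlet(13/5, 7/2, 31/5)
obs 6: x=1 → posterior Dirichlet(13/5, 9/2, 31/5)
obs 7: x=2 → posterior Dirichlet(13/5, 9/2, 36/5)
obs 8: x=2 → posterior Dirichlet(13/5, 9/2, 41/5)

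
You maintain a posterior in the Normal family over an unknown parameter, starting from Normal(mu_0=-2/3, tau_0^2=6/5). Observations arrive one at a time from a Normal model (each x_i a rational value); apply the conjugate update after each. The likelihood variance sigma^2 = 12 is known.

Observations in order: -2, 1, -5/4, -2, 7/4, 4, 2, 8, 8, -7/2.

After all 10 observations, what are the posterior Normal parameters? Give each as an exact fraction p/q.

mu_0=7/15, tau_0^2=3/5

obs 1: x=-2 → posterior Normal(-26/33, 12/11)
obs 2: x=1 → posterior Normal(-23/36, 1)
obs 3: x=-5/4 → posterior Normal(-107/156, 12/13)
obs 4: x=-2 → posterior Normal(-131/168, 6/7)
obs 5: x=7/4 → posterior Normal(-11/18, 4/5)
obs 6: x=4 → posterior Normal(-31/96, 3/4)
obs 7: x=2 → posterior Normal(-19/102, 12/17)
obs 8: x=8 → posterior Normal(29/108, 2/3)
obs 9: x=8 → posterior Normal(77/114, 12/19)
obs 10: x=-7/2 → posterior Normal(7/15, 3/5)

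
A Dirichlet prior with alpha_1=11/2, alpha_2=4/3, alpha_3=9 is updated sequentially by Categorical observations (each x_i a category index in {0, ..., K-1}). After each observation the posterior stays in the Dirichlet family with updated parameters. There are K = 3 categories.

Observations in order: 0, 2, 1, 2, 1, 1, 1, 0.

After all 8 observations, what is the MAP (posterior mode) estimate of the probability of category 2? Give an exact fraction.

obs 1: x=0 → posterior Dirichlet(13/2, 4/3, 9)
obs 2: x=2 → posterior Dirichlet(13/2, 4/3, 10)
obs 3: x=1 → posterior Dirichlet(13/2, 7/3, 10)
obs 4: x=2 → posterior Dirichlet(13/2, 7/3, 11)
obs 5: x=1 → posterior Dirichlet(13/2, 10/3, 11)
obs 6: x=1 → posterior Dirichlet(13/2, 13/3, 11)
obs 7: x=1 → posterior Dirichlet(13/2, 16/3, 11)
obs 8: x=0 → posterior Dirichlet(15/2, 16/3, 11)

12/25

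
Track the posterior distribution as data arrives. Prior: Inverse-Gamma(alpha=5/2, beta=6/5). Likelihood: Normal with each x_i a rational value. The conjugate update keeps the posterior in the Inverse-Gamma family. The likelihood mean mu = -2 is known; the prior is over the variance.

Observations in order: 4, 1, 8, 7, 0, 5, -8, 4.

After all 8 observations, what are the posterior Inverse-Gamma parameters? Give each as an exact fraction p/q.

obs 1: x=4 → posterior Inverse-Gamma(3, 96/5)
obs 2: x=1 → posterior Inverse-Gamma(7/2, 237/10)
obs 3: x=8 → posterior Inverse-Gamma(4, 737/10)
obs 4: x=7 → posterior Inverse-Gamma(9/2, 571/5)
obs 5: x=0 → posterior Inverse-Gamma(5, 581/5)
obs 6: x=5 → posterior Inverse-Gamma(11/2, 1407/10)
obs 7: x=-8 → posterior Inverse-Gamma(6, 1587/10)
obs 8: x=4 → posterior Inverse-Gamma(13/2, 1767/10)

alpha=13/2, beta=1767/10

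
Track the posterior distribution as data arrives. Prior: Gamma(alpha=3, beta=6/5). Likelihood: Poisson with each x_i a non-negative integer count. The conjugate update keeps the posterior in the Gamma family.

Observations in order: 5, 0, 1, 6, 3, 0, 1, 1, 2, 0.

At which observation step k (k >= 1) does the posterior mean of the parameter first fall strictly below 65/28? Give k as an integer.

k = 3

obs 1: x=5 → posterior Gamma(8, 11/5)
obs 2: x=0 → posterior Gamma(8, 16/5)
obs 3: x=1 → posterior Gamma(9, 21/5)
obs 4: x=6 → posterior Gamma(15, 26/5)
obs 5: x=3 → posterior Gamma(18, 31/5)
obs 6: x=0 → posterior Gamma(18, 36/5)
obs 7: x=1 → posterior Gamma(19, 41/5)
obs 8: x=1 → posterior Gamma(20, 46/5)
obs 9: x=2 → posterior Gamma(22, 51/5)
obs 10: x=0 → posterior Gamma(22, 56/5)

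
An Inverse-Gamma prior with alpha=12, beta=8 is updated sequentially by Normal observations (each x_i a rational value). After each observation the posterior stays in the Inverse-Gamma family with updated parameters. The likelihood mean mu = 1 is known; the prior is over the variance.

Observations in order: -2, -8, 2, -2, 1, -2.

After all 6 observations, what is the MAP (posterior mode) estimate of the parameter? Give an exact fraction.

obs 1: x=-2 → posterior Inverse-Gamma(25/2, 25/2)
obs 2: x=-8 → posterior Inverse-Gamma(13, 53)
obs 3: x=2 → posterior Inverse-Gamma(27/2, 107/2)
obs 4: x=-2 → posterior Inverse-Gamma(14, 58)
obs 5: x=1 → posterior Inverse-Gamma(29/2, 58)
obs 6: x=-2 → posterior Inverse-Gamma(15, 125/2)

125/32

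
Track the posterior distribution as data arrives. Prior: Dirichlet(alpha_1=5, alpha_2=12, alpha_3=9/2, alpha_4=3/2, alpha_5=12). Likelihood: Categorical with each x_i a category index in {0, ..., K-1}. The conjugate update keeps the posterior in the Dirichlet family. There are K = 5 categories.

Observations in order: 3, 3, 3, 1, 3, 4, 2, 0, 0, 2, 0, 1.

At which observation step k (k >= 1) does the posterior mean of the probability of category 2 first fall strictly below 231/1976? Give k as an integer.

obs 1: x=3 → posterior Dirichlet(5, 12, 9/2, 5/2, 12)
obs 2: x=3 → posterior Dirichlet(5, 12, 9/2, 7/2, 12)
obs 3: x=3 → posterior Dirichlet(5, 12, 9/2, 9/2, 12)
obs 4: x=1 → posterior Dirichlet(5, 13, 9/2, 9/2, 12)
obs 5: x=3 → posterior Dirichlet(5, 13, 9/2, 11/2, 12)
obs 6: x=4 → posterior Dirichlet(5, 13, 9/2, 11/2, 13)
obs 7: x=2 → posterior Dirichlet(5, 13, 11/2, 11/2, 13)
obs 8: x=0 → posterior Dirichlet(6, 13, 11/2, 11/2, 13)
obs 9: x=0 → posterior Dirichlet(7, 13, 11/2, 11/2, 13)
obs 10: x=2 → posterior Dirichlet(7, 13, 13/2, 11/2, 13)
obs 11: x=0 → posterior Dirichlet(8, 13, 13/2, 11/2, 13)
obs 12: x=1 → posterior Dirichlet(8, 14, 13/2, 11/2, 13)

k = 4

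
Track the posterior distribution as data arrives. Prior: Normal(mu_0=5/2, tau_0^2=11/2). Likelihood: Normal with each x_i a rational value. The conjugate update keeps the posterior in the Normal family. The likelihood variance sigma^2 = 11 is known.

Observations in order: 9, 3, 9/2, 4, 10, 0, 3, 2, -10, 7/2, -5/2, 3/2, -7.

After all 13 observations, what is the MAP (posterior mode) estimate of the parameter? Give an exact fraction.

26/15

obs 1: x=9 → posterior Normal(14/3, 11/3)
obs 2: x=3 → posterior Normal(17/4, 11/4)
obs 3: x=9/2 → posterior Normal(43/10, 11/5)
obs 4: x=4 → posterior Normal(17/4, 11/6)
obs 5: x=10 → posterior Normal(71/14, 11/7)
obs 6: x=0 → posterior Normal(71/16, 11/8)
obs 7: x=3 → posterior Normal(77/18, 11/9)
obs 8: x=2 → posterior Normal(81/20, 11/10)
obs 9: x=-10 → posterior Normal(61/22, 1)
obs 10: x=7/2 → posterior Normal(17/6, 11/12)
obs 11: x=-5/2 → posterior Normal(63/26, 11/13)
obs 12: x=3/2 → posterior Normal(33/14, 11/14)
obs 13: x=-7 → posterior Normal(26/15, 11/15)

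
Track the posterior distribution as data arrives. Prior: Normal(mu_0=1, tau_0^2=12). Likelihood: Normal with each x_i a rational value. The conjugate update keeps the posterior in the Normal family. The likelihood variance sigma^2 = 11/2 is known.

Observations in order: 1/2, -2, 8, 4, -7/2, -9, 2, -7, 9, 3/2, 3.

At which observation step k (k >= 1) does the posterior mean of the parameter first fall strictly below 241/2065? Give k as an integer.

k = 2

obs 1: x=1/2 → posterior Normal(23/35, 132/35)
obs 2: x=-2 → posterior Normal(-25/59, 132/59)
obs 3: x=8 → posterior Normal(167/83, 132/83)
obs 4: x=4 → posterior Normal(263/107, 132/107)
obs 5: x=-7/2 → posterior Normal(179/131, 132/131)
obs 6: x=-9 → posterior Normal(-37/155, 132/155)
obs 7: x=2 → posterior Normal(11/179, 132/179)
obs 8: x=-7 → posterior Normal(-157/203, 132/203)
obs 9: x=9 → posterior Normal(59/227, 132/227)
obs 10: x=3/2 → posterior Normal(95/251, 132/251)
obs 11: x=3 → posterior Normal(167/275, 12/25)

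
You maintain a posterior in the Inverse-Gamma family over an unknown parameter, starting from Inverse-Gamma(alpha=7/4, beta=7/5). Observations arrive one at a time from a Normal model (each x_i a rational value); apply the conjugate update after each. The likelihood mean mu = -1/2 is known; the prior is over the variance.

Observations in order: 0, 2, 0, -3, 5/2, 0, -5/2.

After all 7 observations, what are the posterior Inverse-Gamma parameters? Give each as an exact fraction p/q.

alpha=21/4, beta=581/40

obs 1: x=0 → posterior Inverse-Gamma(9/4, 61/40)
obs 2: x=2 → posterior Inverse-Gamma(11/4, 93/20)
obs 3: x=0 → posterior Inverse-Gamma(13/4, 191/40)
obs 4: x=-3 → posterior Inverse-Gamma(15/4, 79/10)
obs 5: x=5/2 → posterior Inverse-Gamma(17/4, 62/5)
obs 6: x=0 → posterior Inverse-Gamma(19/4, 501/40)
obs 7: x=-5/2 → posterior Inverse-Gamma(21/4, 581/40)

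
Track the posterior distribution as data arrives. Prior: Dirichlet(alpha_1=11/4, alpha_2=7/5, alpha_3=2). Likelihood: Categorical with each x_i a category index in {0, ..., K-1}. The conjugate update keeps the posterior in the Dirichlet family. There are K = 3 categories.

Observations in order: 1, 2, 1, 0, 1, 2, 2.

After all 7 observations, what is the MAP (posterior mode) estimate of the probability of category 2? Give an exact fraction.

80/203

obs 1: x=1 → posterior Dirichlet(11/4, 12/5, 2)
obs 2: x=2 → posterior Dirichlet(11/4, 12/5, 3)
obs 3: x=1 → posterior Dirichlet(11/4, 17/5, 3)
obs 4: x=0 → posterior Dirichlet(15/4, 17/5, 3)
obs 5: x=1 → posterior Dirichlet(15/4, 22/5, 3)
obs 6: x=2 → posterior Dirichlet(15/4, 22/5, 4)
obs 7: x=2 → posterior Dirichlet(15/4, 22/5, 5)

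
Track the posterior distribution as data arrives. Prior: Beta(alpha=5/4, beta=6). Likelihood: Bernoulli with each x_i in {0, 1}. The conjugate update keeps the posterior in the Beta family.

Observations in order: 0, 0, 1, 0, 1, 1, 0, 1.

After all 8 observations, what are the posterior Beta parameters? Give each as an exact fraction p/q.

obs 1: x=0 → posterior Beta(5/4, 7)
obs 2: x=0 → posterior Beta(5/4, 8)
obs 3: x=1 → posterior Beta(9/4, 8)
obs 4: x=0 → posterior Beta(9/4, 9)
obs 5: x=1 → posterior Beta(13/4, 9)
obs 6: x=1 → posterior Beta(17/4, 9)
obs 7: x=0 → posterior Beta(17/4, 10)
obs 8: x=1 → posterior Beta(21/4, 10)

alpha=21/4, beta=10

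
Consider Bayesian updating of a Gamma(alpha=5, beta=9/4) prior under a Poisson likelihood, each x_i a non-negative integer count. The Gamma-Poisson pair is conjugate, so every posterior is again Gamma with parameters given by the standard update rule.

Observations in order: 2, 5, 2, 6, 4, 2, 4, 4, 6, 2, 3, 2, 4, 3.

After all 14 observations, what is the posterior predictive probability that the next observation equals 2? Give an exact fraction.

obs 1: x=2 → posterior Gamma(7, 13/4)
obs 2: x=5 → posterior Gamma(12, 17/4)
obs 3: x=2 → posterior Gamma(14, 21/4)
obs 4: x=6 → posterior Gamma(20, 25/4)
obs 5: x=4 → posterior Gamma(24, 29/4)
obs 6: x=2 → posterior Gamma(26, 33/4)
obs 7: x=4 → posterior Gamma(30, 37/4)
obs 8: x=4 → posterior Gamma(34, 41/4)
obs 9: x=6 → posterior Gamma(40, 45/4)
obs 10: x=2 → posterior Gamma(42, 49/4)
obs 11: x=3 → posterior Gamma(45, 53/4)
obs 12: x=2 → posterior Gamma(47, 57/4)
obs 13: x=4 → posterior Gamma(51, 61/4)
obs 14: x=3 → posterior Gamma(54, 65/4)

69471060865111825867278954614648133869901153817657262899943133582780774304410442709922790527343750000/350094523453410598526577701444156242513098878123717207792475536838618545559028413348914686007290566003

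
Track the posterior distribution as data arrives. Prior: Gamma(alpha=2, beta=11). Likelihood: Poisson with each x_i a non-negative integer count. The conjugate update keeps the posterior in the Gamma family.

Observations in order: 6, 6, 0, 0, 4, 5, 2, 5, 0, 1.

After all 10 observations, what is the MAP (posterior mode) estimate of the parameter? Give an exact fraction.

10/7

obs 1: x=6 → posterior Gamma(8, 12)
obs 2: x=6 → posterior Gamma(14, 13)
obs 3: x=0 → posterior Gamma(14, 14)
obs 4: x=0 → posterior Gamma(14, 15)
obs 5: x=4 → posterior Gamma(18, 16)
obs 6: x=5 → posterior Gamma(23, 17)
obs 7: x=2 → posterior Gamma(25, 18)
obs 8: x=5 → posterior Gamma(30, 19)
obs 9: x=0 → posterior Gamma(30, 20)
obs 10: x=1 → posterior Gamma(31, 21)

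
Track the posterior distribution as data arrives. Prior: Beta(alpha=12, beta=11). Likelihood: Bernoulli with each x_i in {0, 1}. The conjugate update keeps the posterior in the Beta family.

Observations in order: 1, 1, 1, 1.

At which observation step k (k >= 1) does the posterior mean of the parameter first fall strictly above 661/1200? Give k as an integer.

k = 2

obs 1: x=1 → posterior Beta(13, 11)
obs 2: x=1 → posterior Beta(14, 11)
obs 3: x=1 → posterior Beta(15, 11)
obs 4: x=1 → posterior Beta(16, 11)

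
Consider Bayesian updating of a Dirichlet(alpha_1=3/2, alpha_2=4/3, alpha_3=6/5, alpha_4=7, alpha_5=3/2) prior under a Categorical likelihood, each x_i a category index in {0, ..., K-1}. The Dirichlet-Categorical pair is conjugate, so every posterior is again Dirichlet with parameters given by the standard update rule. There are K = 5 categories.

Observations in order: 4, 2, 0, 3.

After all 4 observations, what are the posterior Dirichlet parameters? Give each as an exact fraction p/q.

obs 1: x=4 → posterior Dirichlet(3/2, 4/3, 6/5, 7, 5/2)
obs 2: x=2 → posterior Dirichlet(3/2, 4/3, 11/5, 7, 5/2)
obs 3: x=0 → posterior Dirichlet(5/2, 4/3, 11/5, 7, 5/2)
obs 4: x=3 → posterior Dirichlet(5/2, 4/3, 11/5, 8, 5/2)

alpha_1=5/2, alpha_2=4/3, alpha_3=11/5, alpha_4=8, alpha_5=5/2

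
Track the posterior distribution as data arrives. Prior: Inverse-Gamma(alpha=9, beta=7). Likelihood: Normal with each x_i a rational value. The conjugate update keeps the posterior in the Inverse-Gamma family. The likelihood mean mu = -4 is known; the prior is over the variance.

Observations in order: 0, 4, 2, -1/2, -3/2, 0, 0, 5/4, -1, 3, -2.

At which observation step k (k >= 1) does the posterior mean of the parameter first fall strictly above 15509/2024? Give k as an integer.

obs 1: x=0 → posterior Inverse-Gamma(19/2, 15)
obs 2: x=4 → posterior Inverse-Gamma(10, 47)
obs 3: x=2 → posterior Inverse-Gamma(21/2, 65)
obs 4: x=-1/2 → posterior Inverse-Gamma(11, 569/8)
obs 5: x=-3/2 → posterior Inverse-Gamma(23/2, 297/4)
obs 6: x=0 → posterior Inverse-Gamma(12, 329/4)
obs 7: x=0 → posterior Inverse-Gamma(25/2, 361/4)
obs 8: x=5/4 → posterior Inverse-Gamma(13, 3329/32)
obs 9: x=-1 → posterior Inverse-Gamma(27/2, 3473/32)
obs 10: x=3 → posterior Inverse-Gamma(14, 4257/32)
obs 11: x=-2 → posterior Inverse-Gamma(29/2, 4321/32)

k = 7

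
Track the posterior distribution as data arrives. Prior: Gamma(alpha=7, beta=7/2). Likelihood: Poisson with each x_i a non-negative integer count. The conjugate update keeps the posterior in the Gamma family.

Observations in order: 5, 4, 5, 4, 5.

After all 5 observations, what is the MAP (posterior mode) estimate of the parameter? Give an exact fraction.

58/17

obs 1: x=5 → posterior Gamma(12, 9/2)
obs 2: x=4 → posterior Gamma(16, 11/2)
obs 3: x=5 → posterior Gamma(21, 13/2)
obs 4: x=4 → posterior Gamma(25, 15/2)
obs 5: x=5 → posterior Gamma(30, 17/2)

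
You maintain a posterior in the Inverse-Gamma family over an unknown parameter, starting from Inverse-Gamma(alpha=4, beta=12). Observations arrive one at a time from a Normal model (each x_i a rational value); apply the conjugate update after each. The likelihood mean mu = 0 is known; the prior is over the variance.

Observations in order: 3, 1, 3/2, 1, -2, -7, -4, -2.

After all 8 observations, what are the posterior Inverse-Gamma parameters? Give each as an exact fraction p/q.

obs 1: x=3 → posterior Inverse-Gamma(9/2, 33/2)
obs 2: x=1 → posterior Inverse-Gamma(5, 17)
obs 3: x=3/2 → posterior Inverse-Gamma(11/2, 145/8)
obs 4: x=1 → posterior Inverse-Gamma(6, 149/8)
obs 5: x=-2 → posterior Inverse-Gamma(13/2, 165/8)
obs 6: x=-7 → posterior Inverse-Gamma(7, 361/8)
obs 7: x=-4 → posterior Inverse-Gamma(15/2, 425/8)
obs 8: x=-2 → posterior Inverse-Gamma(8, 441/8)

alpha=8, beta=441/8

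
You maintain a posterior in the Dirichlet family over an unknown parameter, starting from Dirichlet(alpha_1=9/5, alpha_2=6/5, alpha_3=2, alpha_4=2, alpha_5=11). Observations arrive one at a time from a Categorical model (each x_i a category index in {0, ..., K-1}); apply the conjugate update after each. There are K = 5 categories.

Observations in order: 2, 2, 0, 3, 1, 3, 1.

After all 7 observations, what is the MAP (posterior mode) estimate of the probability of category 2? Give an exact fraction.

obs 1: x=2 → posterior Dirichlet(9/5, 6/5, 3, 2, 11)
obs 2: x=2 → posterior Dirichlet(9/5, 6/5, 4, 2, 11)
obs 3: x=0 → posterior Dirichlet(14/5, 6/5, 4, 2, 11)
obs 4: x=3 → posterior Dirichlet(14/5, 6/5, 4, 3, 11)
obs 5: x=1 → posterior Dirichlet(14/5, 11/5, 4, 3, 11)
obs 6: x=3 → posterior Dirichlet(14/5, 11/5, 4, 4, 11)
obs 7: x=1 → posterior Dirichlet(14/5, 16/5, 4, 4, 11)

3/20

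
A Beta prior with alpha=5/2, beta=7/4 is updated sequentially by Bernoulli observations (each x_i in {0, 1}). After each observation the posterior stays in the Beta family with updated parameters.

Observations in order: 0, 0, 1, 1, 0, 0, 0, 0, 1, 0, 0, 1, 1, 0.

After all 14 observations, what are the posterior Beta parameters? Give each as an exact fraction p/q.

alpha=15/2, beta=43/4

obs 1: x=0 → posterior Beta(5/2, 11/4)
obs 2: x=0 → posterior Beta(5/2, 15/4)
obs 3: x=1 → posterior Beta(7/2, 15/4)
obs 4: x=1 → posterior Beta(9/2, 15/4)
obs 5: x=0 → posterior Beta(9/2, 19/4)
obs 6: x=0 → posterior Beta(9/2, 23/4)
obs 7: x=0 → posterior Beta(9/2, 27/4)
obs 8: x=0 → posterior Beta(9/2, 31/4)
obs 9: x=1 → posterior Beta(11/2, 31/4)
obs 10: x=0 → posterior Beta(11/2, 35/4)
obs 11: x=0 → posterior Beta(11/2, 39/4)
obs 12: x=1 → posterior Beta(13/2, 39/4)
obs 13: x=1 → posterior Beta(15/2, 39/4)
obs 14: x=0 → posterior Beta(15/2, 43/4)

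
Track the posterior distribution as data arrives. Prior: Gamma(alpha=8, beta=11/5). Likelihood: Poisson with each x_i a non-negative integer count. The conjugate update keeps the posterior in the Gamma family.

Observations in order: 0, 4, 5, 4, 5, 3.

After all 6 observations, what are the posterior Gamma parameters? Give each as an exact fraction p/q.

obs 1: x=0 → posterior Gamma(8, 16/5)
obs 2: x=4 → posterior Gamma(12, 21/5)
obs 3: x=5 → posterior Gamma(17, 26/5)
obs 4: x=4 → posterior Gamma(21, 31/5)
obs 5: x=5 → posterior Gamma(26, 36/5)
obs 6: x=3 → posterior Gamma(29, 41/5)

alpha=29, beta=41/5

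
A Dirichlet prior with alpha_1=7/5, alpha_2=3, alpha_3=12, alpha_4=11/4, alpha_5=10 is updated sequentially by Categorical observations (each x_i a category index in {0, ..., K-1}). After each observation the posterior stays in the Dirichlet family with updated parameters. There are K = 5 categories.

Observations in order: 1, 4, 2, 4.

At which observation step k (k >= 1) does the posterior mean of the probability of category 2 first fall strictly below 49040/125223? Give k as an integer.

obs 1: x=1 → posterior Dirichlet(7/5, 4, 12, 11/4, 10)
obs 2: x=4 → posterior Dirichlet(7/5, 4, 12, 11/4, 11)
obs 3: x=2 → posterior Dirichlet(7/5, 4, 13, 11/4, 11)
obs 4: x=4 → posterior Dirichlet(7/5, 4, 13, 11/4, 12)

k = 2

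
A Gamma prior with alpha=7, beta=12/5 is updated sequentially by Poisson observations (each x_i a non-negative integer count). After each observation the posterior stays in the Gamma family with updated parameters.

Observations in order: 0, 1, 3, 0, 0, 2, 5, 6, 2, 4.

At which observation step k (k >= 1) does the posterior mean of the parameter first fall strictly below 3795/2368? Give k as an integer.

obs 1: x=0 → posterior Gamma(7, 17/5)
obs 2: x=1 → posterior Gamma(8, 22/5)
obs 3: x=3 → posterior Gamma(11, 27/5)
obs 4: x=0 → posterior Gamma(11, 32/5)
obs 5: x=0 → posterior Gamma(11, 37/5)
obs 6: x=2 → posterior Gamma(13, 42/5)
obs 7: x=5 → posterior Gamma(18, 47/5)
obs 8: x=6 → posterior Gamma(24, 52/5)
obs 9: x=2 → posterior Gamma(26, 57/5)
obs 10: x=4 → posterior Gamma(30, 62/5)

k = 5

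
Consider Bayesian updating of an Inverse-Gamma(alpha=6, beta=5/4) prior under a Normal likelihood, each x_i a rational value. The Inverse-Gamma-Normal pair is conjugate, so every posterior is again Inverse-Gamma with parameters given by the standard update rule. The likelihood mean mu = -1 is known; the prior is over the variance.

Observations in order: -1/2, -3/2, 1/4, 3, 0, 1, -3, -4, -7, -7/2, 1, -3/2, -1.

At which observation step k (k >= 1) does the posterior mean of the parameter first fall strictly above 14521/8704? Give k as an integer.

obs 1: x=-1/2 → posterior Inverse-Gamma(13/2, 11/8)
obs 2: x=-3/2 → posterior Inverse-Gamma(7, 3/2)
obs 3: x=1/4 → posterior Inverse-Gamma(15/2, 73/32)
obs 4: x=3 → posterior Inverse-Gamma(8, 329/32)
obs 5: x=0 → posterior Inverse-Gamma(17/2, 345/32)
obs 6: x=1 → posterior Inverse-Gamma(9, 409/32)
obs 7: x=-3 → posterior Inverse-Gamma(19/2, 473/32)
obs 8: x=-4 → posterior Inverse-Gamma(10, 617/32)
obs 9: x=-7 → posterior Inverse-Gamma(21/2, 1193/32)
obs 10: x=-7/2 → posterior Inverse-Gamma(11, 1293/32)
obs 11: x=1 → posterior Inverse-Gamma(23/2, 1357/32)
obs 12: x=-3/2 → posterior Inverse-Gamma(12, 1361/32)
obs 13: x=-1 → posterior Inverse-Gamma(25/2, 1361/32)

k = 7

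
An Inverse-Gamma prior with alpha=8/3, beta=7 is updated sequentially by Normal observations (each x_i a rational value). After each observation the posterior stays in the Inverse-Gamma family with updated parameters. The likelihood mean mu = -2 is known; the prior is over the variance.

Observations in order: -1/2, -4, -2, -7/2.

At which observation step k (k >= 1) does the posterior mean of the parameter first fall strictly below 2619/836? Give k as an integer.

obs 1: x=-1/2 → posterior Inverse-Gamma(19/6, 65/8)
obs 2: x=-4 → posterior Inverse-Gamma(11/3, 81/8)
obs 3: x=-2 → posterior Inverse-Gamma(25/6, 81/8)
obs 4: x=-7/2 → posterior Inverse-Gamma(14/3, 45/4)

k = 4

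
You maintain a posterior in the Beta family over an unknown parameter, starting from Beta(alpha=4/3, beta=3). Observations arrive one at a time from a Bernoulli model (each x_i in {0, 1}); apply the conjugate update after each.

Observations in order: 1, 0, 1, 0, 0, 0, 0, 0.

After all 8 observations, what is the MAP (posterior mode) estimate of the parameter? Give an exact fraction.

7/31

obs 1: x=1 → posterior Beta(7/3, 3)
obs 2: x=0 → posterior Beta(7/3, 4)
obs 3: x=1 → posterior Beta(10/3, 4)
obs 4: x=0 → posterior Beta(10/3, 5)
obs 5: x=0 → posterior Beta(10/3, 6)
obs 6: x=0 → posterior Beta(10/3, 7)
obs 7: x=0 → posterior Beta(10/3, 8)
obs 8: x=0 → posterior Beta(10/3, 9)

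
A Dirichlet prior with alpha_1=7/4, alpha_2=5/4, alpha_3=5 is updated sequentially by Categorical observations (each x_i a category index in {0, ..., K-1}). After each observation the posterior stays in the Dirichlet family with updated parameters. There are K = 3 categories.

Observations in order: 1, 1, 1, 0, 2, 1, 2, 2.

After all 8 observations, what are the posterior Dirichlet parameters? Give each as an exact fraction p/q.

alpha_1=11/4, alpha_2=21/4, alpha_3=8

obs 1: x=1 → posterior Dirichlet(7/4, 9/4, 5)
obs 2: x=1 → posterior Dirichlet(7/4, 13/4, 5)
obs 3: x=1 → posterior Dirichlet(7/4, 17/4, 5)
obs 4: x=0 → posterior Dirichlet(11/4, 17/4, 5)
obs 5: x=2 → posterior Dirichlet(11/4, 17/4, 6)
obs 6: x=1 → posterior Dirichlet(11/4, 21/4, 6)
obs 7: x=2 → posterior Dirichlet(11/4, 21/4, 7)
obs 8: x=2 → posterior Dirichlet(11/4, 21/4, 8)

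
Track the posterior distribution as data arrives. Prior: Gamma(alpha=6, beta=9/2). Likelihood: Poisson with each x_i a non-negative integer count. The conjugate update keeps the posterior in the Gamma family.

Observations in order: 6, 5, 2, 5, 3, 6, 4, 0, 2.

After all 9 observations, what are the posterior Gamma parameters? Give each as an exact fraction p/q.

obs 1: x=6 → posterior Gamma(12, 11/2)
obs 2: x=5 → posterior Gamma(17, 13/2)
obs 3: x=2 → posterior Gamma(19, 15/2)
obs 4: x=5 → posterior Gamma(24, 17/2)
obs 5: x=3 → posterior Gamma(27, 19/2)
obs 6: x=6 → posterior Gamma(33, 21/2)
obs 7: x=4 → posterior Gamma(37, 23/2)
obs 8: x=0 → posterior Gamma(37, 25/2)
obs 9: x=2 → posterior Gamma(39, 27/2)

alpha=39, beta=27/2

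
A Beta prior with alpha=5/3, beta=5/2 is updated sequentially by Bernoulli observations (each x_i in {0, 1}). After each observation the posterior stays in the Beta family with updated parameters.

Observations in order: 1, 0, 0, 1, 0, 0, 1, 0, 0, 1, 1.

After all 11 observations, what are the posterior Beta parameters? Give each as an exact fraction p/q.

obs 1: x=1 → posterior Beta(8/3, 5/2)
obs 2: x=0 → posterior Beta(8/3, 7/2)
obs 3: x=0 → posterior Beta(8/3, 9/2)
obs 4: x=1 → posterior Beta(11/3, 9/2)
obs 5: x=0 → posterior Beta(11/3, 11/2)
obs 6: x=0 → posterior Beta(11/3, 13/2)
obs 7: x=1 → posterior Beta(14/3, 13/2)
obs 8: x=0 → posterior Beta(14/3, 15/2)
obs 9: x=0 → posterior Beta(14/3, 17/2)
obs 10: x=1 → posterior Beta(17/3, 17/2)
obs 11: x=1 → posterior Beta(20/3, 17/2)

alpha=20/3, beta=17/2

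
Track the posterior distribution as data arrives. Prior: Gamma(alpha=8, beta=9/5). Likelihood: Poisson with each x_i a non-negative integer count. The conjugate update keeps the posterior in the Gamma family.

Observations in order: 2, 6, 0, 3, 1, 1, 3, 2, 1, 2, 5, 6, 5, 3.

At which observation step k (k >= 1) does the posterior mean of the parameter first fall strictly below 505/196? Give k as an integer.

obs 1: x=2 → posterior Gamma(10, 14/5)
obs 2: x=6 → posterior Gamma(16, 19/5)
obs 3: x=0 → posterior Gamma(16, 24/5)
obs 4: x=3 → posterior Gamma(19, 29/5)
obs 5: x=1 → posterior Gamma(20, 34/5)
obs 6: x=1 → posterior Gamma(21, 39/5)
obs 7: x=3 → posterior Gamma(24, 44/5)
obs 8: x=2 → posterior Gamma(26, 49/5)
obs 9: x=1 → posterior Gamma(27, 54/5)
obs 10: x=2 → posterior Gamma(29, 59/5)
obs 11: x=5 → posterior Gamma(34, 64/5)
obs 12: x=6 → posterior Gamma(40, 69/5)
obs 13: x=5 → posterior Gamma(45, 74/5)
obs 14: x=3 → posterior Gamma(48, 79/5)

k = 9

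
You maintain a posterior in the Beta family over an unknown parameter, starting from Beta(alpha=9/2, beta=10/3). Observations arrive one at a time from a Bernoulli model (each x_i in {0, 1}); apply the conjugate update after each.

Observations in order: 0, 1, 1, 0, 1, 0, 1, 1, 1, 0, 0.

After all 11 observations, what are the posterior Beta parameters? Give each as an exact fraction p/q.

obs 1: x=0 → posterior Beta(9/2, 13/3)
obs 2: x=1 → posterior Beta(11/2, 13/3)
obs 3: x=1 → posterior Beta(13/2, 13/3)
obs 4: x=0 → posterior Beta(13/2, 16/3)
obs 5: x=1 → posterior Beta(15/2, 16/3)
obs 6: x=0 → posterior Beta(15/2, 19/3)
obs 7: x=1 → posterior Beta(17/2, 19/3)
obs 8: x=1 → posterior Beta(19/2, 19/3)
obs 9: x=1 → posterior Beta(21/2, 19/3)
obs 10: x=0 → posterior Beta(21/2, 22/3)
obs 11: x=0 → posterior Beta(21/2, 25/3)

alpha=21/2, beta=25/3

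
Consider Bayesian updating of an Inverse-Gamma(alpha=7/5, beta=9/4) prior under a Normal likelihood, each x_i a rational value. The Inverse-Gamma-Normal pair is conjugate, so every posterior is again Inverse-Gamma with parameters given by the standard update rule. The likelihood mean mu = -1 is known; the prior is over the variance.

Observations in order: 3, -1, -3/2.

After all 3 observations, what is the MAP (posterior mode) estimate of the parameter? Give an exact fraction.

obs 1: x=3 → posterior Inverse-Gamma(19/10, 41/4)
obs 2: x=-1 → posterior Inverse-Gamma(12/5, 41/4)
obs 3: x=-3/2 → posterior Inverse-Gamma(29/10, 83/8)

415/156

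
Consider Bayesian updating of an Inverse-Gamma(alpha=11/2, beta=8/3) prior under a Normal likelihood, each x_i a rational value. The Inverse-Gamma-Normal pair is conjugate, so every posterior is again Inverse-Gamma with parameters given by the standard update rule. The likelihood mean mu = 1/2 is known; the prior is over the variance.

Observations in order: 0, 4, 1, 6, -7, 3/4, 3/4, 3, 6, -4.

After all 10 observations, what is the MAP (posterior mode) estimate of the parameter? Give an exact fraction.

obs 1: x=0 → posterior Inverse-Gamma(6, 67/24)
obs 2: x=4 → posterior Inverse-Gamma(13/2, 107/12)
obs 3: x=1 → posterior Inverse-Gamma(7, 217/24)
obs 4: x=6 → posterior Inverse-Gamma(15/2, 145/6)
obs 5: x=-7 → posterior Inverse-Gamma(8, 1255/24)
obs 6: x=3/4 → posterior Inverse-Gamma(17/2, 5023/96)
obs 7: x=3/4 → posterior Inverse-Gamma(9, 2513/48)
obs 8: x=3 → posterior Inverse-Gamma(19/2, 2663/48)
obs 9: x=6 → posterior Inverse-Gamma(10, 3389/48)
obs 10: x=-4 → posterior Inverse-Gamma(21/2, 3875/48)

3875/552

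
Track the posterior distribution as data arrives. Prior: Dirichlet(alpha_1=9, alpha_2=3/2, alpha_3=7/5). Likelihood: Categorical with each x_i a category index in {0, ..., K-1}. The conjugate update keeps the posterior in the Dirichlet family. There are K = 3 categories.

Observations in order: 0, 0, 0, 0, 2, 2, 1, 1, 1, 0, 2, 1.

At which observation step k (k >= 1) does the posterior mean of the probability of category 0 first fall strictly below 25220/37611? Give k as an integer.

obs 1: x=0 → posterior Dirichlet(10, 3/2, 7/5)
obs 2: x=0 → posterior Dirichlet(11, 3/2, 7/5)
obs 3: x=0 → posterior Dirichlet(12, 3/2, 7/5)
obs 4: x=0 → posterior Dirichlet(13, 3/2, 7/5)
obs 5: x=2 → posterior Dirichlet(13, 3/2, 12/5)
obs 6: x=2 → posterior Dirichlet(13, 3/2, 17/5)
obs 7: x=1 → posterior Dirichlet(13, 5/2, 17/5)
obs 8: x=1 → posterior Dirichlet(13, 7/2, 17/5)
obs 9: x=1 → posterior Dirichlet(13, 9/2, 17/5)
obs 10: x=0 → posterior Dirichlet(14, 9/2, 17/5)
obs 11: x=2 → posterior Dirichlet(14, 9/2, 22/5)
obs 12: x=1 → posterior Dirichlet(14, 11/2, 22/5)

k = 8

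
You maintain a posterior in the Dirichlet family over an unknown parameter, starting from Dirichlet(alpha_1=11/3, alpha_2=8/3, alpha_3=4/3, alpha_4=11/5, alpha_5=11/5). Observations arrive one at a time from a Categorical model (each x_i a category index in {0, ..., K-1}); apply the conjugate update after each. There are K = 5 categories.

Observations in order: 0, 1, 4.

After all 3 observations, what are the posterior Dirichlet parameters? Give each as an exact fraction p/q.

alpha_1=14/3, alpha_2=11/3, alpha_3=4/3, alpha_4=11/5, alpha_5=16/5

obs 1: x=0 → posterior Dirichlet(14/3, 8/3, 4/3, 11/5, 11/5)
obs 2: x=1 → posterior Dirichlet(14/3, 11/3, 4/3, 11/5, 11/5)
obs 3: x=4 → posterior Dirichlet(14/3, 11/3, 4/3, 11/5, 16/5)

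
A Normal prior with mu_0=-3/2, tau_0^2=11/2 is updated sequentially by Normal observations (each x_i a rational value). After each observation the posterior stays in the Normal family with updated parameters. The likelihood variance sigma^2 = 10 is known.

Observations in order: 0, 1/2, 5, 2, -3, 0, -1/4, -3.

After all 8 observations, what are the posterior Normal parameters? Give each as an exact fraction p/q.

mu_0=-65/432, tau_0^2=55/54

obs 1: x=0 → posterior Normal(-30/31, 110/31)
obs 2: x=1/2 → posterior Normal(-7/12, 55/21)
obs 3: x=5 → posterior Normal(61/106, 110/53)
obs 4: x=2 → posterior Normal(105/128, 55/32)
obs 5: x=-3 → posterior Normal(13/50, 22/15)
obs 6: x=0 → posterior Normal(39/172, 55/43)
obs 7: x=-1/4 → posterior Normal(67/388, 110/97)
obs 8: x=-3 → posterior Normal(-65/432, 55/54)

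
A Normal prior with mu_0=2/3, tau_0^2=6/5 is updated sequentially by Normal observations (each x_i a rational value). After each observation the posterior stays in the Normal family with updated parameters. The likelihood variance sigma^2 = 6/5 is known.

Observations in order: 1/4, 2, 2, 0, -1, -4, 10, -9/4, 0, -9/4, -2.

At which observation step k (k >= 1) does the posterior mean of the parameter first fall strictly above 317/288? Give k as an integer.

obs 1: x=1/4 → posterior Normal(11/24, 3/5)
obs 2: x=2 → posterior Normal(35/36, 2/5)
obs 3: x=2 → posterior Normal(59/48, 3/10)
obs 4: x=0 → posterior Normal(59/60, 6/25)
obs 5: x=-1 → posterior Normal(47/72, 1/5)
obs 6: x=-4 → posterior Normal(-1/84, 6/35)
obs 7: x=10 → posterior Normal(119/96, 3/20)
obs 8: x=-9/4 → posterior Normal(23/27, 2/15)
obs 9: x=0 → posterior Normal(23/30, 3/25)
obs 10: x=-9/4 → posterior Normal(65/132, 6/55)
obs 11: x=-2 → posterior Normal(41/144, 1/10)

k = 3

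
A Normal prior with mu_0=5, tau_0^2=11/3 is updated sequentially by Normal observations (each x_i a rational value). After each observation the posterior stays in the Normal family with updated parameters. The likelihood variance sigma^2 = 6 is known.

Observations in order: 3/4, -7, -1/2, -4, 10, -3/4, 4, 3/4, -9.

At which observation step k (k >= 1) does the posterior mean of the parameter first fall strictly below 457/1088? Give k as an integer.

k = 3

obs 1: x=3/4 → posterior Normal(393/116, 66/29)
obs 2: x=-7 → posterior Normal(17/32, 33/20)
obs 3: x=-1/2 → posterior Normal(21/68, 22/17)
obs 4: x=-4 → posterior Normal(-113/248, 33/31)
obs 5: x=10 → posterior Normal(327/292, 66/73)
obs 6: x=-3/4 → posterior Normal(7/8, 11/14)
obs 7: x=4 → posterior Normal(47/38, 66/95)
obs 8: x=3/4 → posterior Normal(503/424, 33/53)
obs 9: x=-9 → posterior Normal(107/468, 22/39)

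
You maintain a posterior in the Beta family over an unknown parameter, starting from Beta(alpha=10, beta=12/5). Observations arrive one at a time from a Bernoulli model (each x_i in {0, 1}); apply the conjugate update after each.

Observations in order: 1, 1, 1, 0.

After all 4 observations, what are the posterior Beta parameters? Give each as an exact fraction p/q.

alpha=13, beta=17/5

obs 1: x=1 → posterior Beta(11, 12/5)
obs 2: x=1 → posterior Beta(12, 12/5)
obs 3: x=1 → posterior Beta(13, 12/5)
obs 4: x=0 → posterior Beta(13, 17/5)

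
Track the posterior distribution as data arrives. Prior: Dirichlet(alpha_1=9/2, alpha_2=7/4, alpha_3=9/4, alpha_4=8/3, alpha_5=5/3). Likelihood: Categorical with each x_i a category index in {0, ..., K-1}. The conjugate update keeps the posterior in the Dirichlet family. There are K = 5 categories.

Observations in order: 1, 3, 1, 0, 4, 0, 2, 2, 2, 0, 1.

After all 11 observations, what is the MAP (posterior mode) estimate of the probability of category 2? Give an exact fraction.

51/226

obs 1: x=1 → posterior Dirichlet(9/2, 11/4, 9/4, 8/3, 5/3)
obs 2: x=3 → posterior Dirichlet(9/2, 11/4, 9/4, 11/3, 5/3)
obs 3: x=1 → posterior Dirichlet(9/2, 15/4, 9/4, 11/3, 5/3)
obs 4: x=0 → posterior Dirichlet(11/2, 15/4, 9/4, 11/3, 5/3)
obs 5: x=4 → posterior Dirichlet(11/2, 15/4, 9/4, 11/3, 8/3)
obs 6: x=0 → posterior Dirichlet(13/2, 15/4, 9/4, 11/3, 8/3)
obs 7: x=2 → posterior Dirichlet(13/2, 15/4, 13/4, 11/3, 8/3)
obs 8: x=2 → posterior Dirichlet(13/2, 15/4, 17/4, 11/3, 8/3)
obs 9: x=2 → posterior Dirichlet(13/2, 15/4, 21/4, 11/3, 8/3)
obs 10: x=0 → posterior Dirichlet(15/2, 15/4, 21/4, 11/3, 8/3)
obs 11: x=1 → posterior Dirichlet(15/2, 19/4, 21/4, 11/3, 8/3)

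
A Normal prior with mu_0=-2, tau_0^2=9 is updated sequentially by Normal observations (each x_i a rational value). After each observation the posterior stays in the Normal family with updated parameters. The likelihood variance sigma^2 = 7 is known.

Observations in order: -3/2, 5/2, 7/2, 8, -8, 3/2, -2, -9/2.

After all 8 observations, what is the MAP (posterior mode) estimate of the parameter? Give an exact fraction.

-37/158

obs 1: x=-3/2 → posterior Normal(-55/32, 63/16)
obs 2: x=5/2 → posterior Normal(-1/5, 63/25)
obs 3: x=7/2 → posterior Normal(53/68, 63/34)
obs 4: x=8 → posterior Normal(197/86, 63/43)
obs 5: x=-8 → posterior Normal(53/104, 63/52)
obs 6: x=3/2 → posterior Normal(40/61, 63/61)
obs 7: x=-2 → posterior Normal(11/35, 9/10)
obs 8: x=-9/2 → posterior Normal(-37/158, 63/79)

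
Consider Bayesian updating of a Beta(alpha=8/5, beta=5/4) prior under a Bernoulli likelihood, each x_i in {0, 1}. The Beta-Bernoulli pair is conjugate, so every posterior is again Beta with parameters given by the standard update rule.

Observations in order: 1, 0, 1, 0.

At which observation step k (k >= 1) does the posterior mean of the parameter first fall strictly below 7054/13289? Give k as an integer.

obs 1: x=1 → posterior Beta(13/5, 5/4)
obs 2: x=0 → posterior Beta(13/5, 9/4)
obs 3: x=1 → posterior Beta(18/5, 9/4)
obs 4: x=0 → posterior Beta(18/5, 13/4)

k = 4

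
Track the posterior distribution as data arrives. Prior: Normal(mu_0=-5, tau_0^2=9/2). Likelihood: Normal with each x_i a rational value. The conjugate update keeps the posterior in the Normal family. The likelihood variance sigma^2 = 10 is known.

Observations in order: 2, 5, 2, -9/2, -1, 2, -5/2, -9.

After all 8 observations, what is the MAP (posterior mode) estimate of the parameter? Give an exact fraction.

obs 1: x=2 → posterior Normal(-82/29, 90/29)
obs 2: x=5 → posterior Normal(-37/38, 45/19)
obs 3: x=2 → posterior Normal(-19/47, 90/47)
obs 4: x=-9/2 → posterior Normal(-17/16, 45/28)
obs 5: x=-1 → posterior Normal(-137/130, 18/13)
obs 6: x=2 → posterior Normal(-101/148, 45/37)
obs 7: x=-5/2 → posterior Normal(-73/83, 90/83)
obs 8: x=-9 → posterior Normal(-77/46, 45/46)

-77/46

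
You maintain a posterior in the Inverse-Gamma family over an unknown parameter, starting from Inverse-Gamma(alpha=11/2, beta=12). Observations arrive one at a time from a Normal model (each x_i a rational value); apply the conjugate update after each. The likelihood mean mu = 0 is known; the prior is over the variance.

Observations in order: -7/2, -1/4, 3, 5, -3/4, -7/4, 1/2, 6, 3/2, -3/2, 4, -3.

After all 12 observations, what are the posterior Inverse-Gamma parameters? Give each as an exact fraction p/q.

obs 1: x=-7/2 → posterior Inverse-Gamma(6, 145/8)
obs 2: x=-1/4 → posterior Inverse-Gamma(13/2, 581/32)
obs 3: x=3 → posterior Inverse-Gamma(7, 725/32)
obs 4: x=5 → posterior Inverse-Gamma(15/2, 1125/32)
obs 5: x=-3/4 → posterior Inverse-Gamma(8, 567/16)
obs 6: x=-7/4 → posterior Inverse-Gamma(17/2, 1183/32)
obs 7: x=1/2 → posterior Inverse-Gamma(9, 1187/32)
obs 8: x=6 → posterior Inverse-Gamma(19/2, 1763/32)
obs 9: x=3/2 → posterior Inverse-Gamma(10, 1799/32)
obs 10: x=-3/2 → posterior Inverse-Gamma(21/2, 1835/32)
obs 11: x=4 → posterior Inverse-Gamma(11, 2091/32)
obs 12: x=-3 → posterior Inverse-Gamma(23/2, 2235/32)

alpha=23/2, beta=2235/32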